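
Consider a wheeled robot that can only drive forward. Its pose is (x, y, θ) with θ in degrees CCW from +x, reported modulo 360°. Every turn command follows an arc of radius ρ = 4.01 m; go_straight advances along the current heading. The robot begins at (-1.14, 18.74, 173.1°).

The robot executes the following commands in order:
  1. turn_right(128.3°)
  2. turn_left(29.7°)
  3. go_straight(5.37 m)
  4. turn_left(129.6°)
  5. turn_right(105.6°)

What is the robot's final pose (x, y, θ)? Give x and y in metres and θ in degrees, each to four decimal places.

(-12.1151, 40.3146, 98.5000°)

set_pose: (x, y, θ) = (-1.1400, 18.7400, 173.1000°), ρ = 4.01
turn_right(128.3°): centre at ρ to the right, rotate −128.3° → (-3.4838, 25.5663, 44.8000°)
turn_left(29.7°): centre at ρ to the left, rotate +29.7° → (-2.4453, 27.3401, 74.5000°)
go_straight(5.37): x += 5.37·cos θ, y += 5.37·sin θ → (-1.0102, 32.5148, 74.5000°)
turn_left(129.6°): centre at ρ to the left, rotate +129.6° → (-6.5118, 37.2469, 204.1000°)
turn_right(105.6°): centre at ρ to the right, rotate −105.6° → (-12.1151, 40.3146, 98.5000°)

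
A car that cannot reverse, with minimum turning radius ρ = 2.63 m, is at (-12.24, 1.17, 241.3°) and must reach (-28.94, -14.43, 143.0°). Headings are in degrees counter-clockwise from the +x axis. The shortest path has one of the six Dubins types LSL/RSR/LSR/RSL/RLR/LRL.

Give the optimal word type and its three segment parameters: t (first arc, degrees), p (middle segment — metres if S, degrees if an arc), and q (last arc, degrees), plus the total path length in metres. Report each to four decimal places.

Let ψ = atan2(Δy, Δx) = atan2(-15.60, -16.70) = -136.9505° be the start→goal bearing.
Normalize: d = |goal − start| / ρ = 22.852790/2.63 = 8.689274, α = (θ_start − ψ) mod 360° = 18.2505° = 0.318531 rad, β = (θ_goal − ψ) mod 360° = 279.9505° = 4.886058 rad.
Common terms: sin α = 0.313172, cos α = 0.949696, sin β = -0.984957, cos β = 0.172797, cos(α−β) = -0.144356, d² = 75.503477. Work in radians in the unit-radius frame; every candidate has L = ρ·(t + p + q).
LSL: p² = 2 + d² − 2cos(α−β) + 2d(sin α − sin β) = 100.351793; p = √p² = 10.017574; φ = atan2(cos β − cos α, d + sin α − sin β) = -0.077632 rad; t = (φ − α) mod 2π = 5.887022 rad, q = (β − φ) mod 2π = 4.963689 rad → L = 2.63·(5.887022 + 10.017574 + 4.963689) = 2.63·20.868286 = 54.883593 m
RSR: p² = 2 + d² − 2cos(α−β) + 2d(sin β − sin α) = 55.232585; p = √p² = 7.431863; φ = atan2(cos α − cos β, d − sin α + sin β) = 0.104728 rad; t = (α − φ) mod 2π = 0.213804 rad, q = (φ − β) mod 2π = 1.501855 rad → L = 2.63·(0.213804 + 7.431863 + 1.501855) = 2.63·9.147522 = 24.057982 m
LSR: p² = d² − 2 + 2cos(α−β) + 2d(sin α + sin β) = 61.540110; p = √p² = 7.844750; φ = atan2(−cos α − cos β, d + sin α + sin β) − atan2(−2, p) = 0.110528 rad; t = (φ − α) mod 2π = 6.075182 rad, q = (φ − β) mod 2π = 1.507656 rad → L = 2.63·(6.075182 + 7.844750 + 1.507656) = 2.63·15.427588 = 40.574558 m
RSL: p² = d² − 2 + 2cos(α−β) − 2d(sin α + sin β) = 84.889419; p = √p² = 9.213545; φ = atan2(cos α + cos β, d − sin α − sin β) − atan2(2, p) = -0.094414 rad; t = (α − φ) mod 2π = 0.412946 rad, q = (β − φ) mod 2π = 4.980472 rad → L = 2.63·(0.412946 + 9.213545 + 4.980472) = 2.63·14.606963 = 38.416313 m
RLR: c = (6 − d² + 2cos(α−β) + 2d(sin α − sin β))/8 = -5.904073, |c| > 1 → infeasible
LRL: c = (6 − d² + 2cos(α−β) − 2d(sin α − sin β))/8 = -11.543974, |c| > 1 → infeasible
Shortest: RSR with L = 24.057982 m ≈ 24.0580 m
Convert RSR to answer units (arcs ×180/π): t = 0.213804·180/π = 12.2500°, p = ρ·p = 2.63·7.431863 = 19.5458 m, q = 1.501855·180/π = 86.0500°, L = 24.0580 m.

RSR: t = 12.2500°, p = 19.5458 m, q = 86.0500°, L = 24.0580 m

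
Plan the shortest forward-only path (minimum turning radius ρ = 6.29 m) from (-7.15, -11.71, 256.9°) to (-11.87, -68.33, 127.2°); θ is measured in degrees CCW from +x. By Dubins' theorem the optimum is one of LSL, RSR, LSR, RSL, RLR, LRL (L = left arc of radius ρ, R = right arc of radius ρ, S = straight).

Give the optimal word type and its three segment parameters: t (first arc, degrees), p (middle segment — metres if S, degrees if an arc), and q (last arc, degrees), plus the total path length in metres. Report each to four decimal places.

Let ψ = atan2(Δy, Δx) = atan2(-56.62, -4.72) = -94.7653° be the start→goal bearing.
Normalize: d = |goal − start| / ρ = 56.816396/6.29 = 9.032813, α = (θ_start − ψ) mod 360° = 351.6653° = 6.137718 rad, β = (θ_goal − ψ) mod 360° = 221.9653° = 3.874026 rad.
Common terms: sin α = -0.144955, cos α = 0.989438, sin β = -0.668681, cos β = -0.743550, cos(α−β) = -0.638768, d² = 81.591716. Work in radians in the unit-radius frame; every candidate has L = ρ·(t + p + q).
LSL: p² = 2 + d² − 2cos(α−β) + 2d(sin α − sin β) = 94.330680; p = √p² = 9.712398; φ = atan2(cos β − cos α, d + sin α − sin β) = -0.179391 rad; t = (φ − α) mod 2π = 6.249262 rad, q = (β − φ) mod 2π = 4.053417 rad → L = 6.29·(6.249262 + 9.712398 + 4.053417) = 6.29·20.015077 = 125.894833 m
RSR: p² = 2 + d² − 2cos(α−β) + 2d(sin β − sin α) = 75.407823; p = √p² = 8.683768; φ = atan2(cos α − cos β, d − sin α + sin β) = 0.200915 rad; t = (α − φ) mod 2π = 5.936802 rad, q = (φ − β) mod 2π = 2.610075 rad → L = 6.29·(5.936802 + 8.683768 + 2.610075) = 6.29·17.230645 = 108.380758 m
LSR: p² = d² − 2 + 2cos(α−β) + 2d(sin α + sin β) = 63.615340; p = √p² = 7.975922; φ = atan2(−cos α − cos β, d + sin α + sin β) − atan2(−2, p) = 0.215781 rad; t = (φ − α) mod 2π = 0.361249 rad, q = (φ − β) mod 2π = 2.624941 rad → L = 6.29·(0.361249 + 7.975922 + 2.624941) = 6.29·10.962113 = 68.951688 m
RSL: p² = d² − 2 + 2cos(α−β) − 2d(sin α + sin β) = 93.013021; p = √p² = 9.644326; φ = atan2(cos α + cos β, d − sin α − sin β) − atan2(2, p) = -0.179510 rad; t = (α − φ) mod 2π = 0.034043 rad, q = (β − φ) mod 2π = 4.053536 rad → L = 6.29·(0.034043 + 9.644326 + 4.053536) = 6.29·13.731905 = 86.373680 m
RLR: c = (6 − d² + 2cos(α−β) + 2d(sin α − sin β))/8 = -8.425978, |c| > 1 → infeasible
LRL: c = (6 − d² + 2cos(α−β) − 2d(sin α − sin β))/8 = -10.791335, |c| > 1 → infeasible
Shortest: LSR with L = 68.951688 m ≈ 68.9517 m
Convert LSR to answer units (arcs ×180/π): t = 0.361249·180/π = 20.6980°, p = ρ·p = 6.29·7.975922 = 50.1686 m, q = 2.624941·180/π = 150.3980°, L = 68.9517 m.

LSR: t = 20.6980°, p = 50.1686 m, q = 150.3980°, L = 68.9517 m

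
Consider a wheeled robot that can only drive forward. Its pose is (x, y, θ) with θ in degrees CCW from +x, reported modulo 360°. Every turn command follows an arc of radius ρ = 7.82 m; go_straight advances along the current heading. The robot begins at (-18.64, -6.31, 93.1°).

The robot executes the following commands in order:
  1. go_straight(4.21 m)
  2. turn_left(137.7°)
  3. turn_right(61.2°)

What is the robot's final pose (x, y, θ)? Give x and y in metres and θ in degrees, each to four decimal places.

set_pose: (x, y, θ) = (-18.6400, -6.3100, 93.1000°), ρ = 7.82
go_straight(4.21): x += 4.21·cos θ, y += 4.21·sin θ → (-18.8677, -2.1062, 93.1000°)
turn_left(137.7°): centre at ρ to the left, rotate +137.7° → (-32.7363, 2.4134, 230.8000°)
turn_right(61.2°): centre at ρ to the right, rotate −61.2° → (-40.2080, -0.3356, 169.6000°)

(-40.2080, -0.3356, 169.6000°)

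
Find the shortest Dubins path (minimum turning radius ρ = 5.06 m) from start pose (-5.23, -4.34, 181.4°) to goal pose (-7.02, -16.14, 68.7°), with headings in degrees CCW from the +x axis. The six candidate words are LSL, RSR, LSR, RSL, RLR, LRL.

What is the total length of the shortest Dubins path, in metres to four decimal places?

30.0846 m

Let ψ = atan2(Δy, Δx) = atan2(-11.80, -1.79) = -98.6257° be the start→goal bearing.
Normalize: d = |goal − start| / ρ = 11.934995/5.06 = 2.358695, α = (θ_start − ψ) mod 360° = 280.0257° = 4.887371 rad, β = (θ_goal − ψ) mod 360° = 167.3257° = 2.920385 rad.
Common terms: sin α = -0.984730, cos α = 0.174090, sin β = 0.219408, cos β = -0.975633, cos(α−β) = -0.385906, d² = 5.563440. Work in radians in the unit-radius frame; every candidate has L = ρ·(t + p + q).
LSL: p² = 2 + d² − 2cos(α−β) + 2d(sin α − sin β) = 2.654865; p = √p² = 1.629376; φ = atan2(cos β − cos α, d + sin α − sin β) = -0.783301 rad; t = (φ − α) mod 2π = 0.612514 rad, q = (β − φ) mod 2π = 3.703685 rad → L = 5.06·(0.612514 + 1.629376 + 3.703685) = 5.06·5.945575 = 30.084608 m
RSR: p² = 2 + d² − 2cos(α−β) + 2d(sin β − sin α) = 14.015640; p = √p² = 3.743747; φ = atan2(cos α − cos β, d − sin α + sin β) = 0.312150 rad; t = (α − φ) mod 2π = 4.575221 rad, q = (φ − β) mod 2π = 3.674950 rad → L = 5.06·(4.575221 + 3.743747 + 3.674950) = 5.06·11.993918 = 60.689226 m
LSR: p² = d² − 2 + 2cos(α−β) + 2d(sin α + sin β) = -0.818691 < 0 → infeasible
RSL: p² = d² − 2 + 2cos(α−β) − 2d(sin α + sin β) = 6.401947; p = √p² = 2.530207; φ = atan2(cos α + cos β, d − sin α − sin β) − atan2(2, p) = -0.920047 rad; t = (α − φ) mod 2π = 5.807418 rad, q = (β − φ) mod 2π = 3.840432 rad → L = 5.06·(5.807418 + 2.530207 + 3.840432) = 5.06·12.178056 = 61.620964 m
RLR: c = (6 − d² + 2cos(α−β) + 2d(sin α − sin β))/8 = -0.751955; p = 2π − arccos c = 3.861366 rad; φ = atan2(cos α − cos β, d − sin α + sin β) = 0.312150 rad; t = (α − φ + p/2) mod 2π = 0.222719 rad, q = (α − β − t + p) mod 2π = 5.605633 rad → L = 5.06·(0.222719 + 3.861366 + 5.605633) = 5.06·9.689718 = 49.029976 m
LRL: c = (6 − d² + 2cos(α−β) − 2d(sin α − sin β))/8 = 0.668142; p = 2π − arccos c = 5.444098 rad; φ = atan2(cos β − cos α, d + sin α − sin β) = -0.783301 rad; t = (φ − α + p/2) mod 2π = 3.334563 rad, q = (β − α − t + p) mod 2π = 0.142549 rad → L = 5.06·(3.334563 + 5.444098 + 0.142549) = 5.06·8.921209 = 45.141319 m
Shortest: LSL with L = 30.084608 m ≈ 30.0846 m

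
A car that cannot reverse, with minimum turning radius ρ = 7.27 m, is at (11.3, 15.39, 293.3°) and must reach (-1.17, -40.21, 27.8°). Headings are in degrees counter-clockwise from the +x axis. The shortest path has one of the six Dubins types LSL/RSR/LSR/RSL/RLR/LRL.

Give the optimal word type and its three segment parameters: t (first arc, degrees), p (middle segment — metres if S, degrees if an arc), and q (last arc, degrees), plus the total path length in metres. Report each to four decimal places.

RSL: t = 52.4640°, p = 44.9000 m, q = 146.9640°, L = 70.2045 m

Let ψ = atan2(Δy, Δx) = atan2(-55.60, -12.47) = -102.6411° be the start→goal bearing.
Normalize: d = |goal − start| / ρ = 56.981233/7.27 = 7.837859, α = (θ_start − ψ) mod 360° = 35.9411° = 0.627291 rad, β = (θ_goal − ψ) mod 360° = 130.4411° = 2.276627 rad.
Common terms: sin α = 0.586954, cos α = 0.809620, sin β = 0.761073, cos β = -0.648667, cos(α−β) = -0.078459, d² = 61.432029. Work in radians in the unit-radius frame; every candidate has L = ρ·(t + p + q).
LSL: p² = 2 + d² − 2cos(α−β) + 2d(sin α − sin β) = 60.859510; p = √p² = 7.801251; φ = atan2(cos β − cos α, d + sin α − sin β) = -0.188036 rad; t = (φ − α) mod 2π = 5.467858 rad, q = (β − φ) mod 2π = 2.464663 rad → L = 7.27·(5.467858 + 7.801251 + 2.464663) = 7.27·15.733772 = 114.384522 m
RSR: p² = 2 + d² − 2cos(α−β) + 2d(sin β − sin α) = 66.318385; p = √p² = 8.143610; φ = atan2(cos α − cos β, d − sin α + sin β) = 0.180042 rad; t = (α − φ) mod 2π = 0.447249 rad, q = (φ − β) mod 2π = 4.186600 rad → L = 7.27·(0.447249 + 8.143610 + 4.186600) = 7.27·12.777459 = 92.892129 m
LSR: p² = d² − 2 + 2cos(α−β) + 2d(sin α + sin β) = 80.406395; p = √p² = 8.966961; φ = atan2(−cos α − cos β, d + sin α + sin β) − atan2(−2, p) = 0.201929 rad; t = (φ − α) mod 2π = 5.857823 rad, q = (φ − β) mod 2π = 4.208487 rad → L = 7.27·(5.857823 + 8.966961 + 4.208487) = 7.27·19.033271 = 138.371881 m
RSL: p² = d² − 2 + 2cos(α−β) − 2d(sin α + sin β) = 38.143827; p = √p² = 6.176069; φ = atan2(cos α + cos β, d − sin α − sin β) − atan2(2, p) = -0.288378 rad; t = (α − φ) mod 2π = 0.915669 rad, q = (β − φ) mod 2π = 2.565005 rad → L = 7.27·(0.915669 + 6.176069 + 2.565005) = 7.27·9.656744 = 70.204526 m
RLR: c = (6 − d² + 2cos(α−β) + 2d(sin α − sin β))/8 = -7.289798, |c| > 1 → infeasible
LRL: c = (6 − d² + 2cos(α−β) − 2d(sin α − sin β))/8 = -6.607439, |c| > 1 → infeasible
Shortest: RSL with L = 70.204526 m ≈ 70.2045 m
Convert RSL to answer units (arcs ×180/π): t = 0.915669·180/π = 52.4640°, p = ρ·p = 7.27·6.176069 = 44.9000 m, q = 2.565005·180/π = 146.9640°, L = 70.2045 m.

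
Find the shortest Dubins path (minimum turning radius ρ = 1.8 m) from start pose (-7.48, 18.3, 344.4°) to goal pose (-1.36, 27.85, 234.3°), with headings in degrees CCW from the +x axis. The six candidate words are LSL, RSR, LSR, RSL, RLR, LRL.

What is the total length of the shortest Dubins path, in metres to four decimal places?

Let ψ = atan2(Δy, Δx) = atan2(9.55, 6.12) = 57.3467° be the start→goal bearing.
Normalize: d = |goal − start| / ρ = 11.342702/1.8 = 6.301501, α = (θ_start − ψ) mod 360° = 287.0533° = 5.010025 rad, β = (θ_goal − ψ) mod 360° = 176.9533° = 3.088417 rad.
Common terms: sin α = -0.956032, cos α = 0.293261, sin β = 0.053150, cos β = -0.998587, cos(α−β) = -0.343660, d² = 39.708920. Work in radians in the unit-radius frame; every candidate has L = ρ·(t + p + q).
LSL: p² = 2 + d² − 2cos(α−β) + 2d(sin α − sin β) = 29.677507; p = √p² = 5.447707; φ = atan2(cos β − cos α, d + sin α − sin β) = -0.239417 rad; t = (φ − α) mod 2π = 1.033744 rad, q = (β − φ) mod 2π = 3.327834 rad → L = 1.8·(1.033744 + 5.447707 + 3.327834) = 1.8·9.809284 = 17.656712 m
RSR: p² = 2 + d² − 2cos(α−β) + 2d(sin β − sin α) = 55.114972; p = √p² = 7.423946; φ = atan2(cos α − cos β, d − sin α + sin β) = 0.174901 rad; t = (α − φ) mod 2π = 4.835124 rad, q = (φ − β) mod 2π = 3.369669 rad → L = 1.8·(4.835124 + 7.423946 + 3.369669) = 1.8·15.628739 = 28.131730 m
LSR: p² = d² − 2 + 2cos(α−β) + 2d(sin α + sin β) = 25.642573; p = √p² = 5.063850; φ = atan2(−cos α − cos β, d + sin α + sin β) − atan2(−2, p) = 0.506064 rad; t = (φ − α) mod 2π = 1.779225 rad, q = (φ − β) mod 2π = 3.700832 rad → L = 1.8·(1.779225 + 5.063850 + 3.700832) = 1.8·10.543907 = 18.979032 m
RSL: p² = d² − 2 + 2cos(α−β) − 2d(sin α + sin β) = 48.400628; p = √p² = 6.957056; φ = atan2(cos α + cos β, d − sin α − sin β) − atan2(2, p) = -0.377521 rad; t = (α − φ) mod 2π = 5.387546 rad, q = (β − φ) mod 2π = 3.465938 rad → L = 1.8·(5.387546 + 6.957056 + 3.465938) = 1.8·15.810540 = 28.458971 m
RLR: c = (6 − d² + 2cos(α−β) + 2d(sin α − sin β))/8 = -5.889371, |c| > 1 → infeasible
LRL: c = (6 − d² + 2cos(α−β) − 2d(sin α − sin β))/8 = -2.709688, |c| > 1 → infeasible
Shortest: LSL with L = 17.656712 m ≈ 17.6567 m

17.6567 m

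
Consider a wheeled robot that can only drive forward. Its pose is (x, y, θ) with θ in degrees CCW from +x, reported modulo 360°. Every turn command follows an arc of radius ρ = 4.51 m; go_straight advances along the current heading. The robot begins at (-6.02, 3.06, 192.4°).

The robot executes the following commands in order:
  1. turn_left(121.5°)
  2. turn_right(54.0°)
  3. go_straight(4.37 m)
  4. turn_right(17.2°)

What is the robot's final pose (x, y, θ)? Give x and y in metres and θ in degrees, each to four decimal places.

set_pose: (x, y, θ) = (-6.0200, 3.0600, 192.4000°), ρ = 4.51
turn_left(121.5°): centre at ρ to the left, rotate +121.5° → (-8.3012, -4.4720, 313.9000°)
turn_right(54.0°): centre at ρ to the right, rotate −54.0° → (-7.1108, -8.3902, 259.9000°)
go_straight(4.37): x += 4.37·cos θ, y += 4.37·sin θ → (-7.8772, -12.6925, 259.9000°)
turn_right(17.2°): centre at ρ to the right, rotate −17.2° → (-8.3096, -13.9701, 242.7000°)

(-8.3096, -13.9701, 242.7000°)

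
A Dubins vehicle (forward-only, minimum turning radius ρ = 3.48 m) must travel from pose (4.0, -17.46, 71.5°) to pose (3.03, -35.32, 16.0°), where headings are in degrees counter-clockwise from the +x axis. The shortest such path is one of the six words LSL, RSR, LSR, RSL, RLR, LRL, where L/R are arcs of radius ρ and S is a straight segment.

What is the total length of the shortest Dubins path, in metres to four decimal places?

Let ψ = atan2(Δy, Δx) = atan2(-17.86, -0.97) = -93.1088° be the start→goal bearing.
Normalize: d = |goal − start| / ρ = 17.886322/3.48 = 5.139748, α = (θ_start − ψ) mod 360° = 164.6088° = 2.872965 rad, β = (θ_goal − ψ) mod 360° = 109.1088° = 1.904307 rad.
Common terms: sin α = 0.265409, cos α = -0.964136, sin β = 0.944899, cos β = -0.327362, cos(α−β) = 0.566406, d² = 26.417005. Work in radians in the unit-radius frame; every candidate has L = ρ·(t + p + q).
LSL: p² = 2 + d² − 2cos(α−β) + 2d(sin α − sin β) = 20.299378; p = √p² = 4.505483; φ = atan2(cos β − cos α, d + sin α − sin β) = 0.141808 rad; t = (φ − α) mod 2π = 3.552028 rad, q = (β − φ) mod 2π = 1.762499 rad → L = 3.48·(3.552028 + 4.505483 + 1.762499) = 3.48·9.820011 = 34.173637 m
RSR: p² = 2 + d² − 2cos(α−β) + 2d(sin β − sin α) = 34.269008; p = √p² = 5.853974; φ = atan2(cos α − cos β, d − sin α + sin β) = -0.108992 rad; t = (α − φ) mod 2π = 2.981957 rad, q = (φ − β) mod 2π = 4.269886 rad → L = 3.48·(2.981957 + 5.853974 + 4.269886) = 3.48·13.105817 = 45.608242 m
LSR: p² = d² − 2 + 2cos(α−β) + 2d(sin α + sin β) = 37.991170; p = √p² = 6.163698; φ = atan2(−cos α − cos β, d + sin α + sin β) − atan2(−2, p) = 0.514409 rad; t = (φ − α) mod 2π = 3.924630 rad, q = (φ − β) mod 2π = 4.893287 rad → L = 3.48·(3.924630 + 6.163698 + 4.893287) = 3.48·14.981615 = 52.136019 m
RSL: p² = d² − 2 + 2cos(α−β) − 2d(sin α + sin β) = 13.108465; p = √p² = 3.620561; φ = atan2(cos α + cos β, d − sin α − sin β) − atan2(2, p) = -0.822234 rad; t = (α − φ) mod 2π = 3.695199 rad, q = (β − φ) mod 2π = 2.726541 rad → L = 3.48·(3.695199 + 3.620561 + 2.726541) = 3.48·10.042302 = 34.947209 m
RLR: c = (6 − d² + 2cos(α−β) + 2d(sin α − sin β))/8 = -3.283626, |c| > 1 → infeasible
LRL: c = (6 − d² + 2cos(α−β) − 2d(sin α − sin β))/8 = -1.537422, |c| > 1 → infeasible
Shortest: LSL with L = 34.173637 m ≈ 34.1736 m

34.1736 m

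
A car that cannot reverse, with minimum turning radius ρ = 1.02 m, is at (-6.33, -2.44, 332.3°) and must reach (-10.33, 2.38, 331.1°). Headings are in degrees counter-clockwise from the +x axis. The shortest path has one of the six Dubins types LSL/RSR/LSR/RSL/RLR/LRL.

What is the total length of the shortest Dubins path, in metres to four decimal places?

Let ψ = atan2(Δy, Δx) = atan2(4.82, -4.00) = 129.6884° be the start→goal bearing.
Normalize: d = |goal − start| / ρ = 6.263577/1.02 = 6.140762, α = (θ_start − ψ) mod 360° = 202.6116° = 3.536239 rad, β = (θ_goal − ψ) mod 360° = 201.4116° = 3.515295 rad.
Common terms: sin α = -0.384481, cos α = -0.923133, sin β = -0.365064, cos β = -0.930982, cos(α−β) = 0.999781, d² = 37.708958. Work in radians in the unit-radius frame; every candidate has L = ρ·(t + p + q).
LSL: p² = 2 + d² − 2cos(α−β) + 2d(sin α − sin β) = 37.470927; p = √p² = 6.121350; φ = atan2(cos β − cos α, d + sin α − sin β) = -0.001282 rad; t = (φ − α) mod 2π = 2.745664 rad, q = (β − φ) mod 2π = 3.516577 rad → L = 1.02·(2.745664 + 6.121350 + 3.516577) = 1.02·12.383591 = 12.631263 m
RSR: p² = 2 + d² − 2cos(α−β) + 2d(sin β − sin α) = 37.947867; p = √p² = 6.160184; φ = atan2(cos α − cos β, d − sin α + sin β) = 0.001274 rad; t = (α − φ) mod 2π = 3.534964 rad, q = (φ − β) mod 2π = 2.769165 rad → L = 1.02·(3.534964 + 6.160184 + 2.769165) = 1.02·12.464313 = 12.713599 m
LSR: p² = d² − 2 + 2cos(α−β) + 2d(sin α + sin β) = 28.502954; p = √p² = 5.338816; φ = atan2(−cos α − cos β, d + sin α + sin β) − atan2(−2, p) = 0.689676 rad; t = (φ − α) mod 2π = 3.436622 rad, q = (φ − β) mod 2π = 3.457566 rad → L = 1.02·(3.436622 + 5.338816 + 3.457566) = 1.02·12.233005 = 12.477665 m
RSL: p² = d² − 2 + 2cos(α−β) − 2d(sin α + sin β) = 46.914085; p = √p² = 6.849386; φ = atan2(cos α + cos β, d − sin α − sin β) − atan2(2, p) = -0.546962 rad; t = (α − φ) mod 2π = 4.083201 rad, q = (β − φ) mod 2π = 4.062257 rad → L = 1.02·(4.083201 + 6.849386 + 4.062257) = 1.02·14.994844 = 15.294740 m
RLR: c = (6 − d² + 2cos(α−β) + 2d(sin α − sin β))/8 = -3.743483, |c| > 1 → infeasible
LRL: c = (6 − d² + 2cos(α−β) − 2d(sin α − sin β))/8 = -3.683866, |c| > 1 → infeasible
Shortest: LSR with L = 12.477665 m ≈ 12.4777 m

12.4777 m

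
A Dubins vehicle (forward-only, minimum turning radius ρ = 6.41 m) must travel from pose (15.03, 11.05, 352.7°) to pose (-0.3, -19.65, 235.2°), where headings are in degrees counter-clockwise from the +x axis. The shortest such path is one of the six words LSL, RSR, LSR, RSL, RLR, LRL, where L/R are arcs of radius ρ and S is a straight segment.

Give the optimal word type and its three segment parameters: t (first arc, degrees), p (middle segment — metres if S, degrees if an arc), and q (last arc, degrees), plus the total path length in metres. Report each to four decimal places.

Let ψ = atan2(Δy, Δx) = atan2(-30.70, -15.33) = -116.5352° be the start→goal bearing.
Normalize: d = |goal − start| / ρ = 34.314704/6.41 = 5.353308, α = (θ_start − ψ) mod 360° = 109.2352° = 1.906514 rad, β = (θ_goal − ψ) mod 360° = 351.7352° = 6.138937 rad.
Common terms: sin α = 0.944174, cos α = -0.329446, sin β = -0.143749, cos β = 0.989614, cos(α−β) = -0.461749, d² = 28.657906. Work in radians in the unit-radius frame; every candidate has L = ρ·(t + p + q).
LSL: p² = 2 + d² − 2cos(α−β) + 2d(sin α − sin β) = 43.229375; p = √p² = 6.574905; φ = atan2(cos β − cos α, d + sin α − sin β) = 0.201991 rad; t = (φ − α) mod 2π = 4.578663 rad, q = (β − φ) mod 2π = 5.936946 rad → L = 6.41·(4.578663 + 6.574905 + 5.936946) = 6.41·17.090514 = 109.550193 m
RSR: p² = 2 + d² − 2cos(α−β) + 2d(sin β − sin α) = 19.933431; p = √p² = 4.464687; φ = atan2(cos α − cos β, d − sin α + sin β) = -0.299919 rad; t = (α − φ) mod 2π = 2.206433 rad, q = (φ − β) mod 2π = 6.127514 rad → L = 6.41·(2.206433 + 4.464687 + 6.127514) = 6.41·12.798634 = 82.039246 m
LSR: p² = d² − 2 + 2cos(α−β) + 2d(sin α + sin β) = 34.304259; p = √p² = 5.856984; φ = atan2(−cos α − cos β, d + sin α + sin β) − atan2(−2, p) = 0.222188 rad; t = (φ − α) mod 2π = 4.598859 rad, q = (φ − β) mod 2π = 0.366436 rad → L = 6.41·(4.598859 + 5.856984 + 0.366436) = 6.41·10.822279 = 69.370807 m
RSL: p² = d² − 2 + 2cos(α−β) − 2d(sin α + sin β) = 17.164558; p = √p² = 4.143013; φ = atan2(cos α + cos β, d − sin α − sin β) − atan2(2, p) = -0.305748 rad; t = (α − φ) mod 2π = 2.212262 rad, q = (β − φ) mod 2π = 0.161500 rad → L = 6.41·(2.212262 + 4.143013 + 0.161500) = 6.41·6.516775 = 41.772531 m
RLR: c = (6 − d² + 2cos(α−β) + 2d(sin α − sin β))/8 = -1.491679, |c| > 1 → infeasible
LRL: c = (6 − d² + 2cos(α−β) − 2d(sin α − sin β))/8 = -4.403672, |c| > 1 → infeasible
Shortest: RSL with L = 41.772531 m ≈ 41.7725 m
Convert RSL to answer units (arcs ×180/π): t = 2.212262·180/π = 126.7533°, p = ρ·p = 6.41·4.143013 = 26.5567 m, q = 0.161500·180/π = 9.2533°, L = 41.7725 m.

RSL: t = 126.7533°, p = 26.5567 m, q = 9.2533°, L = 41.7725 m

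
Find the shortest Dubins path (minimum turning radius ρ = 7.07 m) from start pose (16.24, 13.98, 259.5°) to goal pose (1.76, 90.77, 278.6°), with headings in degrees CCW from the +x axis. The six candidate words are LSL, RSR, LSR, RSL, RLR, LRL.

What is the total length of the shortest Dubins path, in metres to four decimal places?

117.9123 m

Let ψ = atan2(Δy, Δx) = atan2(76.79, -14.48) = 100.6787° be the start→goal bearing.
Normalize: d = |goal − start| / ρ = 78.143295/7.07 = 11.052800, α = (θ_start − ψ) mod 360° = 158.8213° = 2.771955 rad, β = (θ_goal − ψ) mod 360° = 177.9213° = 3.105313 rad.
Common terms: sin α = 0.361277, cos α = -0.932458, sin β = 0.036271, cos β = -0.999342, cos(α−β) = 0.944949, d² = 122.164384. Work in radians in the unit-radius frame; every candidate has L = ρ·(t + p + q).
LSL: p² = 2 + d² − 2cos(α−β) + 2d(sin α − sin β) = 129.458934; p = √p² = 11.378002; φ = atan2(cos β − cos α, d + sin α − sin β) = -0.005878 rad; t = (φ − α) mod 2π = 3.505352 rad, q = (β − φ) mod 2π = 3.111192 rad → L = 7.07·(3.505352 + 11.378002 + 3.111192) = 7.07·17.994545 = 127.221436 m
RSR: p² = 2 + d² − 2cos(α−β) + 2d(sin β − sin α) = 115.090038; p = √p² = 10.728003; φ = atan2(cos α − cos β, d − sin α + sin β) = 0.006235 rad; t = (α − φ) mod 2π = 2.765721 rad, q = (φ − β) mod 2π = 3.184107 rad → L = 7.07·(2.765721 + 10.728003 + 3.184107) = 7.07·16.677830 = 117.912258 m
LSR: p² = d² − 2 + 2cos(α−β) + 2d(sin α + sin β) = 130.842335; p = √p² = 11.438633; φ = atan2(−cos α − cos β, d + sin α + sin β) − atan2(−2, p) = 0.340233 rad; t = (φ − α) mod 2π = 3.851463 rad, q = (φ − β) mod 2π = 3.518106 rad → L = 7.07·(3.851463 + 11.438633 + 3.518106) = 7.07·18.808202 = 132.973991 m
RSL: p² = d² − 2 + 2cos(α−β) − 2d(sin α + sin β) = 113.266228; p = √p² = 10.642661; φ = atan2(cos α + cos β, d − sin α − sin β) − atan2(2, p) = -0.365109 rad; t = (α − φ) mod 2π = 3.137064 rad, q = (β − φ) mod 2π = 3.470422 rad → L = 7.07·(3.137064 + 10.642661 + 3.470422) = 7.07·17.250147 = 121.958536 m
RLR: c = (6 − d² + 2cos(α−β) + 2d(sin α − sin β))/8 = -13.386255, |c| > 1 → infeasible
LRL: c = (6 − d² + 2cos(α−β) − 2d(sin α − sin β))/8 = -15.182367, |c| > 1 → infeasible
Shortest: RSR with L = 117.912258 m ≈ 117.9123 m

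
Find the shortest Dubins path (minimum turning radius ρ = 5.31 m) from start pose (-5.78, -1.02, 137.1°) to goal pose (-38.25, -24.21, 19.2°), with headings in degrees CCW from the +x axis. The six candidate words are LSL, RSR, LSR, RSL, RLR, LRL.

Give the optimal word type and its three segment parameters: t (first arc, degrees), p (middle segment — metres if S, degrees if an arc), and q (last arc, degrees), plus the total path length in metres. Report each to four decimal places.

LSL: t = 67.9243°, p = 33.7719 m, q = 174.1757°, L = 56.2090 m

Let ψ = atan2(Δy, Δx) = atan2(-23.19, -32.47) = -144.4657° be the start→goal bearing.
Normalize: d = |goal − start| / ρ = 39.900840/5.31 = 7.514282, α = (θ_start − ψ) mod 360° = 281.5657° = 4.914248 rad, β = (θ_goal − ψ) mod 360° = 163.6657° = 2.856505 rad.
Common terms: sin α = -0.979696, cos α = 0.200491, sin β = 0.281242, cos β = -0.959637, cos(α−β) = -0.467930, d² = 56.464440. Work in radians in the unit-radius frame; every candidate has L = ρ·(t + p + q).
LSL: p² = 2 + d² − 2cos(α−β) + 2d(sin α − sin β) = 40.450219; p = √p² = 6.360049; φ = atan2(cos β − cos α, d + sin α − sin β) = -0.183436 rad; t = (φ − α) mod 2π = 1.185502 rad, q = (β − φ) mod 2π = 3.039940 rad → L = 5.31·(1.185502 + 6.360049 + 3.039940) = 5.31·10.585491 = 56.208956 m
RSR: p² = 2 + d² − 2cos(α−β) + 2d(sin β − sin α) = 78.350381; p = √p² = 8.851575; φ = atan2(cos α − cos β, d − sin α + sin β) = 0.131443 rad; t = (α − φ) mod 2π = 4.782805 rad, q = (φ − β) mod 2π = 3.558123 rad → L = 5.31·(4.782805 + 8.851575 + 3.558123) = 5.31·17.192504 = 91.292194 m
LSR: p² = d² − 2 + 2cos(α−β) + 2d(sin α + sin β) = 43.031824; p = √p² = 6.559865; φ = atan2(−cos α − cos β, d + sin α + sin β) − atan2(−2, p) = 0.406854 rad; t = (φ − α) mod 2π = 1.775792 rad, q = (φ − β) mod 2π = 3.833535 rad → L = 5.31·(1.775792 + 6.559865 + 3.833535) = 5.31·12.169192 = 64.618408 m
RSL: p² = d² − 2 + 2cos(α−β) − 2d(sin α + sin β) = 64.025337; p = √p² = 8.001583; φ = atan2(cos α + cos β, d − sin α − sin β) − atan2(2, p) = -0.337105 rad; t = (α − φ) mod 2π = 5.251353 rad, q = (β − φ) mod 2π = 3.193610 rad → L = 5.31·(5.251353 + 8.001583 + 3.193610) = 5.31·16.446547 = 87.331163 m
RLR: c = (6 − d² + 2cos(α−β) + 2d(sin α − sin β))/8 = -8.793798, |c| > 1 → infeasible
LRL: c = (6 − d² + 2cos(α−β) − 2d(sin α − sin β))/8 = -4.056277, |c| > 1 → infeasible
Shortest: LSL with L = 56.208956 m ≈ 56.2090 m
Convert LSL to answer units (arcs ×180/π): t = 1.185502·180/π = 67.9243°, p = ρ·p = 5.31·6.360049 = 33.7719 m, q = 3.039940·180/π = 174.1757°, L = 56.2090 m.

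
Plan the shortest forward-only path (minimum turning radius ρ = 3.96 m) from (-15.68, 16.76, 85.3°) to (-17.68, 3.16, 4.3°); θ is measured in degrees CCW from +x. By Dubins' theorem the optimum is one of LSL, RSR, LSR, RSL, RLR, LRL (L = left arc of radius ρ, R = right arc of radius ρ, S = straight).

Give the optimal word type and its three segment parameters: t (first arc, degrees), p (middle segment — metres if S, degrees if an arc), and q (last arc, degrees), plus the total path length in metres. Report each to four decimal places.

Let ψ = atan2(Δy, Δx) = atan2(-13.60, -2.00) = -98.3659° be the start→goal bearing.
Normalize: d = |goal − start| / ρ = 13.746272/3.96 = 3.471281, α = (θ_start − ψ) mod 360° = 183.6659° = 3.205574 rad, β = (θ_goal − ψ) mod 360° = 102.6659° = 1.791858 rad.
Common terms: sin α = -0.063938, cos α = -0.997954, sin β = 0.975665, cos β = -0.219265, cos(α−β) = 0.156434, d² = 12.049791. Work in radians in the unit-radius frame; every candidate has L = ρ·(t + p + q).
LSL: p² = 2 + d² − 2cos(α−β) + 2d(sin α − sin β) = 6.519411; p = √p² = 2.553314; φ = atan2(cos β − cos α, d + sin α − sin β) = 0.309909 rad; t = (φ − α) mod 2π = 3.387520 rad, q = (β − φ) mod 2π = 1.481949 rad → L = 3.96·(3.387520 + 2.553314 + 1.481949) = 3.96·7.422782 = 29.394218 m
RSR: p² = 2 + d² − 2cos(α−β) + 2d(sin β − sin α) = 20.954433; p = √p² = 4.577601; φ = atan2(cos α − cos β, d − sin α + sin β) = -0.170940 rad; t = (α − φ) mod 2π = 3.376514 rad, q = (φ − β) mod 2π = 4.320388 rad → L = 3.96·(3.376514 + 4.577601 + 4.320388) = 3.96·12.274503 = 48.607033 m
LSR: p² = d² − 2 + 2cos(α−β) + 2d(sin α + sin β) = 16.692382; p = √p² = 4.085631; φ = atan2(−cos α − cos β, d + sin α + sin β) − atan2(−2, p) = 0.726116 rad; t = (φ − α) mod 2π = 3.803727 rad, q = (φ − β) mod 2π = 5.217443 rad → L = 3.96·(3.803727 + 4.085631 + 5.217443) = 3.96·13.106801 = 51.902932 m
RSL: p² = d² − 2 + 2cos(α−β) − 2d(sin α + sin β) = 4.032938; p = √p² = 2.008218; φ = atan2(cos α + cos β, d − sin α − sin β) − atan2(2, p) = -1.227252 rad; t = (α − φ) mod 2π = 4.432827 rad, q = (β − φ) mod 2π = 3.019110 rad → L = 3.96·(4.432827 + 2.008218 + 3.019110) = 3.96·9.460155 = 37.462212 m
RLR: c = (6 − d² + 2cos(α−β) + 2d(sin α − sin β))/8 = -1.619304, |c| > 1 → infeasible
LRL: c = (6 − d² + 2cos(α−β) − 2d(sin α − sin β))/8 = 0.185074; p = 2π − arccos c = 4.898536 rad; φ = atan2(cos β − cos α, d + sin α − sin β) = 0.309909 rad; t = (φ − α + p/2) mod 2π = 5.836787 rad, q = (β − α − t + p) mod 2π = 3.931217 rad → L = 3.96·(5.836787 + 4.898536 + 3.931217) = 3.96·14.666540 = 58.079499 m
Shortest: LSL with L = 29.394218 m ≈ 29.3942 m
Convert LSL to answer units (arcs ×180/π): t = 3.387520·180/π = 194.0906°, p = ρ·p = 3.96·2.553314 = 10.1111 m, q = 1.481949·180/π = 84.9094°, L = 29.3942 m.

LSL: t = 194.0906°, p = 10.1111 m, q = 84.9094°, L = 29.3942 m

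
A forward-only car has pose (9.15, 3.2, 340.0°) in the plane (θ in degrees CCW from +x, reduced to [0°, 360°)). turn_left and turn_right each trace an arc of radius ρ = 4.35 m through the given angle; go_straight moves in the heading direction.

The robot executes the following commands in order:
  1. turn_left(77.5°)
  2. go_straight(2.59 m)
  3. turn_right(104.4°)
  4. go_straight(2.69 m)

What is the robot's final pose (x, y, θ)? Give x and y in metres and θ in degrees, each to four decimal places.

(24.3811, 5.8056, 313.1000°)

set_pose: (x, y, θ) = (9.1500, 3.2000, 340.0000°), ρ = 4.35
turn_left(77.5°): centre at ρ to the left, rotate +77.5° → (14.3065, 4.9504, 417.5000° ≡ 57.5000°)
go_straight(2.59): x += 2.59·cos θ, y += 2.59·sin θ → (15.6981, 7.1348, 57.5000°)
turn_right(104.4°): centre at ρ to the right, rotate −104.4° → (22.5431, 7.7698, -46.9000° ≡ 313.1000°)
go_straight(2.69): x += 2.69·cos θ, y += 2.69·sin θ → (24.3811, 5.8056, 313.1000°)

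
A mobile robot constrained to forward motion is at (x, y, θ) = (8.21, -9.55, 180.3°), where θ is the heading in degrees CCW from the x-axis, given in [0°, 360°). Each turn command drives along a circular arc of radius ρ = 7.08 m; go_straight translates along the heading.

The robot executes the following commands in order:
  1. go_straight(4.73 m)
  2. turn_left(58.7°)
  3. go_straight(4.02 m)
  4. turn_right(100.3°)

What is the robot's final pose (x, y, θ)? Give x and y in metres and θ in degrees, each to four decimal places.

(-15.3636, -18.1265, 138.7000°)

set_pose: (x, y, θ) = (8.2100, -9.5500, 180.3000°), ρ = 7.08
go_straight(4.73): x += 4.73·cos θ, y += 4.73·sin θ → (3.4801, -9.5748, 180.3000°)
turn_left(58.7°): centre at ρ to the left, rotate +58.7° → (-2.5516, -13.0082, 239.0000°)
go_straight(4.02): x += 4.02·cos θ, y += 4.02·sin θ → (-4.6221, -16.4540, 239.0000°)
turn_right(100.3°): centre at ρ to the right, rotate −100.3° → (-15.3636, -18.1265, 138.7000°)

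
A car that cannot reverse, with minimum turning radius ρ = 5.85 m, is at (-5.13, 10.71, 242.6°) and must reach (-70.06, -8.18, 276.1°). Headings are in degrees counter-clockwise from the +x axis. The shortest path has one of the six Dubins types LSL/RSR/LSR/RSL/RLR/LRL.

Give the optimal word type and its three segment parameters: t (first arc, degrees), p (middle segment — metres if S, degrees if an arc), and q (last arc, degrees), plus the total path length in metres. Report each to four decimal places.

RSL: t = 53.0254°, p = 56.6547 m, q = 86.5254°, L = 70.9031 m

Let ψ = atan2(Δy, Δx) = atan2(-18.89, -64.93) = -163.7788° be the start→goal bearing.
Normalize: d = |goal − start| / ρ = 67.622016/5.85 = 11.559319, α = (θ_start − ψ) mod 360° = 46.3788° = 0.809462 rad, β = (θ_goal − ψ) mod 360° = 79.8788° = 1.394148 rad.
Common terms: sin α = 0.723916, cos α = 0.689888, sin β = 0.984438, cos β = 0.175731, cos(α−β) = 0.833886, d² = 133.617854. Work in radians in the unit-radius frame; every candidate has L = ρ·(t + p + q).
LSL: p² = 2 + d² − 2cos(α−β) + 2d(sin α − sin β) = 127.927172; p = √p² = 11.310489; φ = atan2(cos β − cos α, d + sin α − sin β) = -0.045474 rad; t = (φ − α) mod 2π = 5.428249 rad, q = (β − φ) mod 2π = 1.439622 rad → L = 5.85·(5.428249 + 11.310489 + 1.439622) = 5.85·18.178360 = 106.343406 m
RSR: p² = 2 + d² − 2cos(α−β) + 2d(sin β − sin α) = 139.972992; p = √p² = 11.831018; φ = atan2(cos α − cos β, d − sin α + sin β) = 0.043472 rad; t = (α − φ) mod 2π = 0.765990 rad, q = (φ − β) mod 2π = 4.932510 rad → L = 5.85·(0.765990 + 11.831018 + 4.932510) = 5.85·17.529518 = 102.547682 m
LSR: p² = d² − 2 + 2cos(α−β) + 2d(sin α + sin β) = 172.780453; p = √p² = 13.144598; φ = atan2(−cos α − cos β, d + sin α + sin β) − atan2(−2, p) = 0.085845 rad; t = (φ − α) mod 2π = 5.559568 rad, q = (φ − β) mod 2π = 4.974883 rad → L = 5.85·(5.559568 + 13.144598 + 4.974883) = 5.85·23.679049 = 138.522438 m
RSL: p² = d² − 2 + 2cos(α−β) − 2d(sin α + sin β) = 93.790798; p = √p² = 9.684565; φ = atan2(cos α + cos β, d − sin α − sin β) − atan2(2, p) = -0.116005 rad; t = (α − φ) mod 2π = 0.925467 rad, q = (β − φ) mod 2π = 1.510152 rad → L = 5.85·(0.925467 + 9.684565 + 1.510152) = 5.85·12.120184 = 70.903079 m
RLR: c = (6 − d² + 2cos(α−β) + 2d(sin α − sin β))/8 = -16.496624, |c| > 1 → infeasible
LRL: c = (6 − d² + 2cos(α−β) − 2d(sin α − sin β))/8 = -14.990897, |c| > 1 → infeasible
Shortest: RSL with L = 70.903079 m ≈ 70.9031 m
Convert RSL to answer units (arcs ×180/π): t = 0.925467·180/π = 53.0254°, p = ρ·p = 5.85·9.684565 = 56.6547 m, q = 1.510152·180/π = 86.5254°, L = 70.9031 m.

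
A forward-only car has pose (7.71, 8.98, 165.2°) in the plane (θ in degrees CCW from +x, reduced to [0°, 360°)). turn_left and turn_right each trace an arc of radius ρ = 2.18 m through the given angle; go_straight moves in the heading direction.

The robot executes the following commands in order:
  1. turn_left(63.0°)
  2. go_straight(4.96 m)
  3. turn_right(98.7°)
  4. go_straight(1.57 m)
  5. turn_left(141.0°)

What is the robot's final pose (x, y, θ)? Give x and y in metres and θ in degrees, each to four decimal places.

(-5.9460, 4.5000, 270.5000°)

set_pose: (x, y, θ) = (7.7100, 8.9800, 165.2000°), ρ = 2.18
turn_left(63.0°): centre at ρ to the left, rotate +63.0° → (5.5280, 8.3254, 228.2000°)
go_straight(4.96): x += 4.96·cos θ, y += 4.96·sin θ → (2.2220, 4.6278, 228.2000°)
turn_right(98.7°): centre at ρ to the right, rotate −98.7° → (-1.0853, 4.6942, 129.5000°)
go_straight(1.57): x += 1.57·cos θ, y += 1.57·sin θ → (-2.0839, 5.9056, 129.5000°)
turn_left(141.0°): centre at ρ to the left, rotate +141.0° → (-5.9460, 4.5000, 270.5000°)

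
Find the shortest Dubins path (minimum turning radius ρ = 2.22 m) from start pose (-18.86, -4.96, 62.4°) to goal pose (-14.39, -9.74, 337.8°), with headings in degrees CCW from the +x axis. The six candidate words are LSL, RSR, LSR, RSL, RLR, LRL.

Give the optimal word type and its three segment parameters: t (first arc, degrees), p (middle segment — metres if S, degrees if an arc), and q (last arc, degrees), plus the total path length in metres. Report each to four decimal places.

Let ψ = atan2(Δy, Δx) = atan2(-4.78, 4.47) = -46.9195° be the start→goal bearing.
Normalize: d = |goal − start| / ρ = 6.544410/2.22 = 2.947932, α = (θ_start − ψ) mod 360° = 109.3195° = 1.907985 rad, β = (θ_goal − ψ) mod 360° = 24.7195° = 0.431436 rad.
Common terms: sin α = 0.943689, cos α = -0.330835, sin β = 0.418176, cos β = 0.908366, cos(α−β) = 0.094108, d² = 8.690305. Work in radians in the unit-radius frame; every candidate has L = ρ·(t + p + q).
LSL: p² = 2 + d² − 2cos(α−β) + 2d(sin α − sin β) = 13.600442; p = √p² = 3.687878; φ = atan2(cos β − cos α, d + sin α − sin β) = 0.342688 rad; t = (φ − α) mod 2π = 4.717889 rad, q = (β − φ) mod 2π = 0.088748 rad → L = 2.22·(4.717889 + 3.687878 + 0.088748) = 2.22·8.494514 = 18.857822 m
RSR: p² = 2 + d² − 2cos(α−β) + 2d(sin β − sin α) = 7.403735; p = √p² = 2.720981; φ = atan2(cos α − cos β, d − sin α + sin β) = -0.472849 rad; t = (α − φ) mod 2π = 2.380834 rad, q = (φ − β) mod 2π = 5.378900 rad → L = 2.22·(2.380834 + 2.720981 + 5.378900) = 2.22·10.480714 = 23.267186 m
LSR: p² = d² − 2 + 2cos(α−β) + 2d(sin α + sin β) = 14.907889; p = √p² = 3.861074; φ = atan2(−cos α − cos β, d + sin α + sin β) − atan2(−2, p) = 0.344726 rad; t = (φ − α) mod 2π = 4.719926 rad, q = (φ − β) mod 2π = 6.196475 rad → L = 2.22·(4.719926 + 3.861074 + 6.196475) = 2.22·14.777475 = 32.805994 m
RSL: p² = d² − 2 + 2cos(α−β) − 2d(sin α + sin β) = -1.150846 < 0 → infeasible
RLR: c = (6 − d² + 2cos(α−β) + 2d(sin α − sin β))/8 = 0.074533; p = 2π − arccos c = 4.786991 rad; φ = atan2(cos α − cos β, d − sin α + sin β) = -0.472849 rad; t = (α − φ + p/2) mod 2π = 4.774329 rad, q = (α − β − t + p) mod 2π = 1.489211 rad → L = 2.22·(4.774329 + 4.786991 + 1.489211) = 2.22·11.050531 = 24.532179 m
LRL: c = (6 − d² + 2cos(α−β) − 2d(sin α − sin β))/8 = -0.700055; p = 2π − arccos c = 3.936914 rad; φ = atan2(cos β − cos α, d + sin α − sin β) = 0.342688 rad; t = (φ − α + p/2) mod 2π = 0.403161 rad, q = (β − α − t + p) mod 2π = 2.057205 rad → L = 2.22·(0.403161 + 3.936914 + 2.057205) = 2.22·6.397280 = 14.201961 m
Shortest: LRL with L = 14.201961 m ≈ 14.2020 m
Convert LRL to answer units (arcs ×180/π): t = 0.403161·180/π = 23.0994°, p = 3.936914·180/π = 225.5686°, q = 2.057205·180/π = 117.8692°, L = 14.2020 m.

LRL: t = 23.0994°, p = 225.5686°, q = 117.8692°, L = 14.2020 m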